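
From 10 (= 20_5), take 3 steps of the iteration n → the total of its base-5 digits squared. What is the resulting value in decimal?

10 = (2,0)_5 → 2² + 0² = 4
4 = (4)_5 → 4² = 16
16 = (3,1)_5 → 3² + 1² = 10

10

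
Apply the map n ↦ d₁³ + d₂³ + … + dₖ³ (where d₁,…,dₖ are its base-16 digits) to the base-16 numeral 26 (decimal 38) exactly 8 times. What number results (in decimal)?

38 = (2,6)_16 → 2³ + 6³ = 224
224 = (14,0)_16 → 14³ + 0³ = 2744
2744 = (10,11,8)_16 → 10³ + 11³ + 8³ = 2843
2843 = (11,1,11)_16 → 11³ + 1³ + 11³ = 2663
2663 = (10,6,7)_16 → 10³ + 6³ + 7³ = 1559
1559 = (6,1,7)_16 → 6³ + 1³ + 7³ = 560
560 = (2,3,0)_16 → 2³ + 3³ + 0³ = 35
35 = (2,3)_16 → 2³ + 3³ = 35

35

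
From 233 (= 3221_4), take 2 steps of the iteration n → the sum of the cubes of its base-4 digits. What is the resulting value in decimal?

233 = (3,2,2,1)_4 → 3³ + 2³ + 2³ + 1³ = 27 + 8 + 8 + 1 = 44
44 = (2,3,0)_4 → 2³ + 3³ + 0³ = 8 + 27 + 0 = 35

35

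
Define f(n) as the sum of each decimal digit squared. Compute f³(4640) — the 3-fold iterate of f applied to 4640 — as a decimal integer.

1

4640 → 4² + 6² + 4² + 0² = 16 + 36 + 16 + 0 = 68
68 → 6² + 8² = 36 + 64 = 100
100 → 1² + 0² + 0² = 1 + 0 + 0 = 1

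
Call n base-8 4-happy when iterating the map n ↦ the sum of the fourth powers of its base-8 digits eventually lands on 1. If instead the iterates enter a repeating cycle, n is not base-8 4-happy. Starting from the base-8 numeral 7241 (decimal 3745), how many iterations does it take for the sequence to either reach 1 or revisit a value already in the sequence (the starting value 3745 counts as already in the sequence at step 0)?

9

3745 = (7,2,4,1)_8 → 7⁴ + 2⁴ + 4⁴ + 1⁴ = 2674
2674 = (5,1,6,2)_8 → 5⁴ + 1⁴ + 6⁴ + 2⁴ = 1938
1938 = (3,6,2,2)_8 → 3⁴ + 6⁴ + 2⁴ + 2⁴ = 1409
1409 = (2,6,0,1)_8 → 2⁴ + 6⁴ + 0⁴ + 1⁴ = 1313
1313 = (2,4,4,1)_8 → 2⁴ + 4⁴ + 4⁴ + 1⁴ = 529
529 = (1,0,2,1)_8 → 1⁴ + 0⁴ + 2⁴ + 1⁴ = 18
18 = (2,2)_8 → 2⁴ + 2⁴ = 32
32 = (4,0)_8 → 4⁴ + 0⁴ = 256
256 = (4,0,0)_8 → 4⁴ + 0⁴ + 0⁴ = 256  — 256 repeats.
That took 9 steps.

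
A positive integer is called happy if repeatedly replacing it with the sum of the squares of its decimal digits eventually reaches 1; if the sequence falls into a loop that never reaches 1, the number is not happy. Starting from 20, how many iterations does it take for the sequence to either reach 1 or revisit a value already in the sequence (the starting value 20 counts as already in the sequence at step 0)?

8

20 → 2² + 0² = 4 + 0 = 4
4 → 4² = 16
16 → 1² + 6² = 1 + 36 = 37
37 → 3² + 7² = 9 + 49 = 58
58 → 5² + 8² = 25 + 64 = 89
89 → 8² + 9² = 64 + 81 = 145
145 → 1² + 4² + 5² = 1 + 16 + 25 = 42
42 → 4² + 2² = 16 + 4 = 20  — 20 repeats.
That took 8 steps.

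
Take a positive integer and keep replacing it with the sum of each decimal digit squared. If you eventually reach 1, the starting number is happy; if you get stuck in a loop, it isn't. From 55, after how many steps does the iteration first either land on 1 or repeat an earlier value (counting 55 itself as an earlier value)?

55 → 50
50 → 25
25 → 29
29 → 85
85 → 89
89 → 145
145 → 42
42 → 20
20 → 4
4 → 16
16 → 37
37 → 58
58 → 89  — 89 repeats.
That took 13 steps.

13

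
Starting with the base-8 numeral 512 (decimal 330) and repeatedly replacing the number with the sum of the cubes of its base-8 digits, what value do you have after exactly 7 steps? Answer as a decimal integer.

476

330 = (5,1,2)_8 → 5³ + 1³ + 2³ = 125 + 1 + 8 = 134
134 = (2,0,6)_8 → 2³ + 0³ + 6³ = 8 + 0 + 216 = 224
224 = (3,4,0)_8 → 3³ + 4³ + 0³ = 27 + 64 + 0 = 91
91 = (1,3,3)_8 → 1³ + 3³ + 3³ = 1 + 27 + 27 = 55
55 = (6,7)_8 → 6³ + 7³ = 216 + 343 = 559
559 = (1,0,5,7)_8 → 1³ + 0³ + 5³ + 7³ = 1 + 0 + 125 + 343 = 469
469 = (7,2,5)_8 → 7³ + 2³ + 5³ = 343 + 8 + 125 = 476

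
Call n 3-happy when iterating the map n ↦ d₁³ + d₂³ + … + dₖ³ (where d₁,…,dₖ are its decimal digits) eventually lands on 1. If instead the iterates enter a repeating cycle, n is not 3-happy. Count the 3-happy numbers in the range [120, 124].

1

120: 120 → 9 → 729 → 1080 → 513 → 153 → 153  — not 3-happy
121: 121 → 10 → 1  — 3-happy
122: 122 → 17 → 344 → 155 → 251 → 134 → 92 → 737 → 713 → 371 → 371  — not 3-happy
123: 123 → 36 → 243 → 99 → 1458 → 702 → 351 → 153 → 153  — not 3-happy
124: 124 → 73 → 370 → 370  — not 3-happy
3-happy: 121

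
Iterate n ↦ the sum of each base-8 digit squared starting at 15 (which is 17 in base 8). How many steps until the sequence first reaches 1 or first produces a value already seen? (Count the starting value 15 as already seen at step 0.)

15 = (1,7)_8 → 50
50 = (6,2)_8 → 40
40 = (5,0)_8 → 25
25 = (3,1)_8 → 10
10 = (1,2)_8 → 5
5 = (5)_8 → 25  — 25 repeats.
That took 6 steps.

6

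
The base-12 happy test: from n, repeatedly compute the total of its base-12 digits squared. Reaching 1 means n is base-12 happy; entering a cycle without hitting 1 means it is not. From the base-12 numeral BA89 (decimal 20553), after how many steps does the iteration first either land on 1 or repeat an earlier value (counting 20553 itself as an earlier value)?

11

20553 = (11,10,8,9)_12 → 11² + 10² + 8² + 9² = 121 + 100 + 64 + 81 = 366
366 = (2,6,6)_12 → 2² + 6² + 6² = 4 + 36 + 36 = 76
76 = (6,4)_12 → 6² + 4² = 36 + 16 = 52
52 = (4,4)_12 → 4² + 4² = 16 + 16 = 32
32 = (2,8)_12 → 2² + 8² = 4 + 64 = 68
68 = (5,8)_12 → 5² + 8² = 25 + 64 = 89
89 = (7,5)_12 → 7² + 5² = 49 + 25 = 74
74 = (6,2)_12 → 6² + 2² = 36 + 4 = 40
40 = (3,4)_12 → 3² + 4² = 9 + 16 = 25
25 = (2,1)_12 → 2² + 1² = 4 + 1 = 5
5 = (5)_12 → 5² = 25  — 25 repeats.
That took 11 steps.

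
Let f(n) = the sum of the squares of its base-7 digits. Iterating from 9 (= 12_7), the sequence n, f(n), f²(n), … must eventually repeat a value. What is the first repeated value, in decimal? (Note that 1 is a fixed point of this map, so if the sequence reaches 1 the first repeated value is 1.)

9 = (1,2)_7 → 5
5 = (5)_7 → 25
25 = (3,4)_7 → 25  — 25 already appeared earlier.

25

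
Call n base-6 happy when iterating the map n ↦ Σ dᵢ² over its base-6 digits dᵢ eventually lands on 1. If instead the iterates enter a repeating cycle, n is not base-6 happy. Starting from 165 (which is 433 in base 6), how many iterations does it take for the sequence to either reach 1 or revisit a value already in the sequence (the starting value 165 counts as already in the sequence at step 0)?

10

165 = (4,3,3)_6 → 34
34 = (5,4)_6 → 41
41 = (1,0,5)_6 → 26
26 = (4,2)_6 → 20
20 = (3,2)_6 → 13
13 = (2,1)_6 → 5
5 = (5)_6 → 25
25 = (4,1)_6 → 17
17 = (2,5)_6 → 29
29 = (4,5)_6 → 41  — 41 repeats.
That took 10 steps.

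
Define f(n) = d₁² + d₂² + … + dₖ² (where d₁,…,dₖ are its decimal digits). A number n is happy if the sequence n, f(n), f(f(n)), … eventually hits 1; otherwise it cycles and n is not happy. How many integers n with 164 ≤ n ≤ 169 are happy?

164: 164 → 53 → 34 → 25 → 29 → 85 → 89 → 145 → 42 → 20 → 4 → 16 → 37 → 58 → 89  (repeats 89)
165: 165 → 62 → 40 → 16 → 37 → 58 → 89 → 145 → 42 → 20 → 4 → 16  (repeats 16)
166: 166 → 73 → 58 → 89 → 145 → 42 → 20 → 4 → 16 → 37 → 58  (repeats 58)
167: 167 → 86 → 100 → 1  (reaches 1)
168: 168 → 101 → 2 → 4 → 16 → 37 → 58 → 89 → 145 → 42 → 20 → 4  (repeats 4)
169: 169 → 118 → 66 → 72 → 53 → 34 → 25 → 29 → 85 → 89 → 145 → 42 → 20 → 4 → 16 → 37 → 58 → 89  (repeats 89)
happy: 167

1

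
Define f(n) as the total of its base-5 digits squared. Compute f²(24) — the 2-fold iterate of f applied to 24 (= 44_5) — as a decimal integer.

6

24 = (4,4)_5 → 32
32 = (1,1,2)_5 → 6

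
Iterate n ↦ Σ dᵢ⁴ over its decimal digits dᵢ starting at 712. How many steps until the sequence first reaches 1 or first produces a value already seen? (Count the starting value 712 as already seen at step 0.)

712 → 7⁴ + 1⁴ + 2⁴ = 2401 + 1 + 16 = 2418
2418 → 2⁴ + 4⁴ + 1⁴ + 8⁴ = 16 + 256 + 1 + 4096 = 4369
4369 → 4⁴ + 3⁴ + 6⁴ + 9⁴ = 256 + 81 + 1296 + 6561 = 8194
8194 → 8⁴ + 1⁴ + 9⁴ + 4⁴ = 4096 + 1 + 6561 + 256 = 10914
10914 → 1⁴ + 0⁴ + 9⁴ + 1⁴ + 4⁴ = 1 + 0 + 6561 + 1 + 256 = 6819
6819 → 6⁴ + 8⁴ + 1⁴ + 9⁴ = 1296 + 4096 + 1 + 6561 = 11954
11954 → 1⁴ + 1⁴ + 9⁴ + 5⁴ + 4⁴ = 1 + 1 + 6561 + 625 + 256 = 7444
7444 → 7⁴ + 4⁴ + 4⁴ + 4⁴ = 2401 + 256 + 256 + 256 = 3169
3169 → 3⁴ + 1⁴ + 6⁴ + 9⁴ = 81 + 1 + 1296 + 6561 = 7939
7939 → 7⁴ + 9⁴ + 3⁴ + 9⁴ = 2401 + 6561 + 81 + 6561 = 15604
15604 → 1⁴ + 5⁴ + 6⁴ + 0⁴ + 4⁴ = 1 + 625 + 1296 + 0 + 256 = 2178
2178 → 2⁴ + 1⁴ + 7⁴ + 8⁴ = 16 + 1 + 2401 + 4096 = 6514
6514 → 6⁴ + 5⁴ + 1⁴ + 4⁴ = 1296 + 625 + 1 + 256 = 2178  — 2178 repeats.
That took 13 steps.

13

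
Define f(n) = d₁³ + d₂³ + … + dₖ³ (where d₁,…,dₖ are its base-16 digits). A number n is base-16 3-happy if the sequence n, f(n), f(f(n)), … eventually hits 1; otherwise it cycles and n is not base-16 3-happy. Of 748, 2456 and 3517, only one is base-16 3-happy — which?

748: 748 → 4480 → 514 → 16 → 1  — reaches 1 (base-16 3-happy)
2456: 2456 → 1970 → 1682 → 953 → 2087 → 863 → 3527 → 4268 → 2729 → 2729  — repeats 2729 (not base-16 3-happy)
3517: 3517 → 5725 → 2539 → 4804 → 1801 → 1072 → 91 → 1456 → 1456  — repeats 1456 (not base-16 3-happy)

748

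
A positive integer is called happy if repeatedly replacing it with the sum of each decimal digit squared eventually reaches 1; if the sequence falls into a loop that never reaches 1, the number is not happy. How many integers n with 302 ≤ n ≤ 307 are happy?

1

302: 302 → 13 → 10 → 1  — happy
303: 303 → 18 → 65 → 61 → 37 → 58 → 89 → 145 → 42 → 20 → 4 → 16 → 37  — not happy
304: 304 → 25 → 29 → 85 → 89 → 145 → 42 → 20 → 4 → 16 → 37 → 58 → 89  — not happy
305: 305 → 34 → 25 → 29 → 85 → 89 → 145 → 42 → 20 → 4 → 16 → 37 → 58 → 89  — not happy
306: 306 → 45 → 41 → 17 → 50 → 25 → 29 → 85 → 89 → 145 → 42 → 20 → 4 → 16 → 37 → 58 → 89  — not happy
307: 307 → 58 → 89 → 145 → 42 → 20 → 4 → 16 → 37 → 58  — not happy
happy: 302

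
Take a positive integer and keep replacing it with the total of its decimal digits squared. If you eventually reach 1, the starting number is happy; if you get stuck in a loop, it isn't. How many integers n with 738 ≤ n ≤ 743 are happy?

738: 738 → 122 → 9 → 81 → 65 → 61 → 37 → 58 → 89 → 145 → 42 → 20 → 4 → 16 → 37  — not happy
739: 739 → 139 → 91 → 82 → 68 → 100 → 1  — happy
740: 740 → 65 → 61 → 37 → 58 → 89 → 145 → 42 → 20 → 4 → 16 → 37  — not happy
741: 741 → 66 → 72 → 53 → 34 → 25 → 29 → 85 → 89 → 145 → 42 → 20 → 4 → 16 → 37 → 58 → 89  — not happy
742: 742 → 69 → 117 → 51 → 26 → 40 → 16 → 37 → 58 → 89 → 145 → 42 → 20 → 4 → 16  — not happy
743: 743 → 74 → 65 → 61 → 37 → 58 → 89 → 145 → 42 → 20 → 4 → 16 → 37  — not happy
happy: 739

1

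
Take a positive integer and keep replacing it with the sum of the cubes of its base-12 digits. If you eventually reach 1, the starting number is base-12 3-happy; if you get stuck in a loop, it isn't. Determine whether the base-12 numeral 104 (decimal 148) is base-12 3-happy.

148 = (1,0,4)_12 → 1³ + 0³ + 4³ = 65
65 = (5,5)_12 → 5³ + 5³ = 250
250 = (1,8,10)_12 → 1³ + 8³ + 10³ = 1513
1513 = (10,6,1)_12 → 10³ + 6³ + 1³ = 1217
1217 = (8,5,5)_12 → 8³ + 5³ + 5³ = 762
762 = (5,3,6)_12 → 5³ + 3³ + 6³ = 368
368 = (2,6,8)_12 → 2³ + 6³ + 8³ = 736
736 = (5,1,4)_12 → 5³ + 1³ + 4³ = 190
190 = (1,3,10)_12 → 1³ + 3³ + 10³ = 1028
1028 = (7,1,8)_12 → 7³ + 1³ + 8³ = 856
856 = (5,11,4)_12 → 5³ + 11³ + 4³ = 1520
1520 = (10,6,8)_12 → 10³ + 6³ + 8³ = 1728
1728 = (1,0,0,0)_12 → 1³ + 0³ + 0³ + 0³ = 1  — reached 1.

base-12 3-happy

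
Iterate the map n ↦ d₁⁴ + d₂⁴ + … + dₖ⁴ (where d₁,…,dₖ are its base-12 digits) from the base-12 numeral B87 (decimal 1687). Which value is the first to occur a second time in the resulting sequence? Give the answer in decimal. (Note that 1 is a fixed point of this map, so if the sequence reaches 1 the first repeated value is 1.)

20016

1687 = (11,8,7)_12 → 11⁴ + 8⁴ + 7⁴ = 21138
21138 = (1,0,2,9,6)_12 → 1⁴ + 0⁴ + 2⁴ + 9⁴ + 6⁴ = 7874
7874 = (4,6,8,2)_12 → 4⁴ + 6⁴ + 8⁴ + 2⁴ = 5664
5664 = (3,3,4,0)_12 → 3⁴ + 3⁴ + 4⁴ + 0⁴ = 418
418 = (2,10,10)_12 → 2⁴ + 10⁴ + 10⁴ = 20016
20016 = (11,7,0,0)_12 → 11⁴ + 7⁴ + 0⁴ + 0⁴ = 17042
17042 = (9,10,4,2)_12 → 9⁴ + 10⁴ + 4⁴ + 2⁴ = 16833
16833 = (9,8,10,9)_12 → 9⁴ + 8⁴ + 10⁴ + 9⁴ = 27218
27218 = (1,3,9,0,2)_12 → 1⁴ + 3⁴ + 9⁴ + 0⁴ + 2⁴ = 6659
6659 = (3,10,2,11)_12 → 3⁴ + 10⁴ + 2⁴ + 11⁴ = 24738
24738 = (1,2,3,9,6)_12 → 1⁴ + 2⁴ + 3⁴ + 9⁴ + 6⁴ = 7955
7955 = (4,7,2,11)_12 → 4⁴ + 7⁴ + 2⁴ + 11⁴ = 17314
17314 = (10,0,2,10)_12 → 10⁴ + 0⁴ + 2⁴ + 10⁴ = 20016  — 20016 already appeared earlier.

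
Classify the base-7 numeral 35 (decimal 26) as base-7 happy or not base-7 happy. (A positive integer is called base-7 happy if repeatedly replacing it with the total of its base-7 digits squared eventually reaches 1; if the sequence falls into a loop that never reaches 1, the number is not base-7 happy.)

not base-7 happy

26 = (3,5)_7 → 34
34 = (4,6)_7 → 52
52 = (1,0,3)_7 → 10
10 = (1,3)_7 → 10  — 10 already seen; the sequence cycles without reaching 1.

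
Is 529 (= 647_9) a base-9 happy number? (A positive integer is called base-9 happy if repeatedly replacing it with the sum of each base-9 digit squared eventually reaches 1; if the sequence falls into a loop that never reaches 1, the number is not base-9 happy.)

base-9 happy

529 = (6,4,7)_9 → 6² + 4² + 7² = 101
101 = (1,2,2)_9 → 1² + 2² + 2² = 9
9 = (1,0)_9 → 1² + 0² = 1  — reached 1.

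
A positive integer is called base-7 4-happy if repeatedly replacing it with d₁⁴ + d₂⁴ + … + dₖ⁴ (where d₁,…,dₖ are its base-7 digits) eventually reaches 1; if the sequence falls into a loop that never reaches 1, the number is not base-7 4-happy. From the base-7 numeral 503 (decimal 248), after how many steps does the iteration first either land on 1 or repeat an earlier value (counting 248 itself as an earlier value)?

8

248 = (5,0,3)_7 → 706
706 = (2,0,2,6)_7 → 1328
1328 = (3,6,0,5)_7 → 2002
2002 = (5,5,6,0)_7 → 2546
2546 = (1,0,2,6,5)_7 → 1938
1938 = (5,4,3,6)_7 → 2258
2258 = (6,4,0,4)_7 → 1808
1808 = (5,1,6,2)_7 → 1938  — 1938 repeats.
That took 8 steps.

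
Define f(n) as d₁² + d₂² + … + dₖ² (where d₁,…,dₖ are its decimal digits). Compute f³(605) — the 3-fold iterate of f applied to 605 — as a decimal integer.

58

605 → 6² + 0² + 5² = 36 + 0 + 25 = 61
61 → 6² + 1² = 36 + 1 = 37
37 → 3² + 7² = 9 + 49 = 58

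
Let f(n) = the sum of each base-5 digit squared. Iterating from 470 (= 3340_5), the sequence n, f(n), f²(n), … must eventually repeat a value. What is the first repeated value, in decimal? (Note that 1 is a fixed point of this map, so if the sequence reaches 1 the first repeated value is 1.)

18

470 = (3,3,4,0)_5 → 34
34 = (1,1,4)_5 → 18
18 = (3,3)_5 → 18  — 18 already appeared earlier.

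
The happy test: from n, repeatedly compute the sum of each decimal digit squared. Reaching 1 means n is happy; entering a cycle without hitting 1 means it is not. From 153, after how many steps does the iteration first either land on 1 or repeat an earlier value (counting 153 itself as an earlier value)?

153 → 1² + 5² + 3² = 35
35 → 3² + 5² = 34
34 → 3² + 4² = 25
25 → 2² + 5² = 29
29 → 2² + 9² = 85
85 → 8² + 5² = 89
89 → 8² + 9² = 145
145 → 1² + 4² + 5² = 42
42 → 4² + 2² = 20
20 → 2² + 0² = 4
4 → 4² = 16
16 → 1² + 6² = 37
37 → 3² + 7² = 58
58 → 5² + 8² = 89  — 89 repeats.
That took 14 steps.

14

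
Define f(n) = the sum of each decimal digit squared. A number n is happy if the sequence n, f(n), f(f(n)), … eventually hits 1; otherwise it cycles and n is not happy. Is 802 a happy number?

802 → 8² + 0² + 2² = 64 + 0 + 4 = 68
68 → 6² + 8² = 36 + 64 = 100
100 → 1² + 0² + 0² = 1 + 0 + 0 = 1  — reached 1.

happy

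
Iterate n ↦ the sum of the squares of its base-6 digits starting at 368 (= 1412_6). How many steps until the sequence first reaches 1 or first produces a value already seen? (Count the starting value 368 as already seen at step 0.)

368 = (1,4,1,2)_6 → 1² + 4² + 1² + 2² = 22
22 = (3,4)_6 → 3² + 4² = 25
25 = (4,1)_6 → 4² + 1² = 17
17 = (2,5)_6 → 2² + 5² = 29
29 = (4,5)_6 → 4² + 5² = 41
41 = (1,0,5)_6 → 1² + 0² + 5² = 26
26 = (4,2)_6 → 4² + 2² = 20
20 = (3,2)_6 → 3² + 2² = 13
13 = (2,1)_6 → 2² + 1² = 5
5 = (5)_6 → 5² = 25  — 25 repeats.
That took 10 steps.

10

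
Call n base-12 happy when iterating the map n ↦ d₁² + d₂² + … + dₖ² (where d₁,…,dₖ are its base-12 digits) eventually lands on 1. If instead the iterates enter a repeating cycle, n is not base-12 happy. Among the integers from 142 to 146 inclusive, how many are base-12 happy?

142: 142 → 221 → 62 → 29 → 29  — not base-12 happy
143: 143 → 242 → 69 → 106 → 164 → 66 → 61 → 26 → 8 → 64 → 41 → 34 → 104 → 128 → 164  — not base-12 happy
144: 144 → 1  — base-12 happy
145: 145 → 2 → 4 → 16 → 17 → 26 → 8 → 64 → 41 → 34 → 104 → 128 → 164 → 66 → 61 → 26  — not base-12 happy
146: 146 → 5 → 25 → 5  — not base-12 happy
base-12 happy: 144

1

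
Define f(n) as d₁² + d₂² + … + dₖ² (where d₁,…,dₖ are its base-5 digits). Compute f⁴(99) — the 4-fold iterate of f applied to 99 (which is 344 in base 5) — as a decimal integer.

99 = (3,4,4)_5 → 41
41 = (1,3,1)_5 → 11
11 = (2,1)_5 → 5
5 = (1,0)_5 → 1

1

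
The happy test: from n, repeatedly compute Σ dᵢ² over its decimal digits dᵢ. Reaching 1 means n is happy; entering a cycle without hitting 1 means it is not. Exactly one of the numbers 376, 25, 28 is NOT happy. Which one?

376: 376 → 94 → 97 → 130 → 10 → 1  — reaches 1 (happy)
25: 25 → 29 → 85 → 89 → 145 → 42 → 20 → 4 → 16 → 37 → 58 → 89  — repeats 89 (not happy)
28: 28 → 68 → 100 → 1  — reaches 1 (happy)

25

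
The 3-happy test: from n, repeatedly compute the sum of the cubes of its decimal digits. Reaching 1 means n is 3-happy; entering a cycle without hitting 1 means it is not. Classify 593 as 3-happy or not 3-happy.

593 → 881
881 → 1025
1025 → 134
134 → 92
92 → 737
737 → 713
713 → 371
371 → 371  — 371 already seen; the sequence cycles without reaching 1.

not 3-happy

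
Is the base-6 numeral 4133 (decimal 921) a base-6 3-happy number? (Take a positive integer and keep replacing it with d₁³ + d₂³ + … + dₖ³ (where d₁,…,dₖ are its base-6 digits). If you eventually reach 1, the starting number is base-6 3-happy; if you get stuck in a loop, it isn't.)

921 = (4,1,3,3)_6 → 4³ + 1³ + 3³ + 3³ = 119
119 = (3,1,5)_6 → 3³ + 1³ + 5³ = 153
153 = (4,1,3)_6 → 4³ + 1³ + 3³ = 92
92 = (2,3,2)_6 → 2³ + 3³ + 2³ = 43
43 = (1,1,1)_6 → 1³ + 1³ + 1³ = 3
3 = (3)_6 → 3³ = 27
27 = (4,3)_6 → 4³ + 3³ = 91
91 = (2,3,1)_6 → 2³ + 3³ + 1³ = 36
36 = (1,0,0)_6 → 1³ + 0³ + 0³ = 1  — reached 1.

base-6 3-happy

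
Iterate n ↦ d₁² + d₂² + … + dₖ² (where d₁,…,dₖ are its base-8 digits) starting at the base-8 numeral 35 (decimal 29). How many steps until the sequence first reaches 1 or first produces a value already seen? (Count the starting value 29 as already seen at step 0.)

3

29 = (3,5)_8 → 34
34 = (4,2)_8 → 20
20 = (2,4)_8 → 20  — 20 repeats.
That took 3 steps.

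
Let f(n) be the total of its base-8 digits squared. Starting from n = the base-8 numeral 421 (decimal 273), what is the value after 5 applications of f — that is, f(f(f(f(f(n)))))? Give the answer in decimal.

20

273 = (4,2,1)_8 → 4² + 2² + 1² = 21
21 = (2,5)_8 → 2² + 5² = 29
29 = (3,5)_8 → 3² + 5² = 34
34 = (4,2)_8 → 4² + 2² = 20
20 = (2,4)_8 → 2² + 4² = 20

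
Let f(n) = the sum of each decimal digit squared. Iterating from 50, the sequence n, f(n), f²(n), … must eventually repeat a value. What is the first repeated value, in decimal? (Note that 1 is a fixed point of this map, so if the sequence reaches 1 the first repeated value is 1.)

50 → 5² + 0² = 25 + 0 = 25
25 → 2² + 5² = 4 + 25 = 29
29 → 2² + 9² = 4 + 81 = 85
85 → 8² + 5² = 64 + 25 = 89
89 → 8² + 9² = 64 + 81 = 145
145 → 1² + 4² + 5² = 1 + 16 + 25 = 42
42 → 4² + 2² = 16 + 4 = 20
20 → 2² + 0² = 4 + 0 = 4
4 → 4² = 16
16 → 1² + 6² = 1 + 36 = 37
37 → 3² + 7² = 9 + 49 = 58
58 → 5² + 8² = 25 + 64 = 89  — 89 already appeared earlier.

89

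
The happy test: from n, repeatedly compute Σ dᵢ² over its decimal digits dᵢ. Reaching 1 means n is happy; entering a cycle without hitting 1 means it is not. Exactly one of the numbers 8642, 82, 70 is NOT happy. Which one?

8642: 8642 → 120 → 5 → 25 → 29 → 85 → 89 → 145 → 42 → 20 → 4 → 16 → 37 → 58 → 89  — repeats 89 (not happy)
82: 82 → 68 → 100 → 1  — reaches 1 (happy)
70: 70 → 49 → 97 → 130 → 10 → 1  — reaches 1 (happy)

8642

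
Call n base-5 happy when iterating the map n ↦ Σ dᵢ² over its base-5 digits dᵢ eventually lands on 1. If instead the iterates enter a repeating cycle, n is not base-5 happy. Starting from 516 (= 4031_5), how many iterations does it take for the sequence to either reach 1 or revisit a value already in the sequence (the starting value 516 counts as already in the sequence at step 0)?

516 = (4,0,3,1)_5 → 26
26 = (1,0,1)_5 → 2
2 = (2)_5 → 4
4 = (4)_5 → 16
16 = (3,1)_5 → 10
10 = (2,0)_5 → 4  — 4 repeats.
That took 6 steps.

6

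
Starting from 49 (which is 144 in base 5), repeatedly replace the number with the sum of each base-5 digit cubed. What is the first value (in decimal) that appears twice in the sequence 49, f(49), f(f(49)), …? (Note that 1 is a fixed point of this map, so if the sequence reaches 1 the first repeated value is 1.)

49 = (1,4,4)_5 → 1³ + 4³ + 4³ = 1 + 64 + 64 = 129
129 = (1,0,0,4)_5 → 1³ + 0³ + 0³ + 4³ = 1 + 0 + 0 + 64 = 65
65 = (2,3,0)_5 → 2³ + 3³ + 0³ = 8 + 27 + 0 = 35
35 = (1,2,0)_5 → 1³ + 2³ + 0³ = 1 + 8 + 0 = 9
9 = (1,4)_5 → 1³ + 4³ = 1 + 64 = 65  — 65 already appeared earlier.

65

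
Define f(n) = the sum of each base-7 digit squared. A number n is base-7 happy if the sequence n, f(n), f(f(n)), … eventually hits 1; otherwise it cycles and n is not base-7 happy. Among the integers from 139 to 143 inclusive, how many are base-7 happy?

1

139: 139 → 65 → 9 → 5 → 25 → 25  — not base-7 happy
140: 140 → 40 → 50 → 2 → 4 → 16 → 8 → 2  — not base-7 happy
141: 141 → 41 → 61 → 27 → 45 → 45  — not base-7 happy
142: 142 → 44 → 40 → 50 → 2 → 4 → 16 → 8 → 2  — not base-7 happy
143: 143 → 49 → 1  — base-7 happy
base-7 happy: 143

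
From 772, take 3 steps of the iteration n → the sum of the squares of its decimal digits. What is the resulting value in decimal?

25

772 → 7² + 7² + 2² = 49 + 49 + 4 = 102
102 → 1² + 0² + 2² = 1 + 0 + 4 = 5
5 → 5² = 25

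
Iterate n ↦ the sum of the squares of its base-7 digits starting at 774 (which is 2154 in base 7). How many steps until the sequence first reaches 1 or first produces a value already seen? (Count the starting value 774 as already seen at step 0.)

774 = (2,1,5,4)_7 → 2² + 1² + 5² + 4² = 4 + 1 + 25 + 16 = 46
46 = (6,4)_7 → 6² + 4² = 36 + 16 = 52
52 = (1,0,3)_7 → 1² + 0² + 3² = 1 + 0 + 9 = 10
10 = (1,3)_7 → 1² + 3² = 1 + 9 = 10  — 10 repeats.
That took 4 steps.

4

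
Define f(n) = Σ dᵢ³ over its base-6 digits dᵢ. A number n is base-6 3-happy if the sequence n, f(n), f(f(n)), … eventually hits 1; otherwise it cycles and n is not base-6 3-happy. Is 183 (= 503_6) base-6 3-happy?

183 = (5,0,3)_6 → 5³ + 0³ + 3³ = 125 + 0 + 27 = 152
152 = (4,1,2)_6 → 4³ + 1³ + 2³ = 64 + 1 + 8 = 73
73 = (2,0,1)_6 → 2³ + 0³ + 1³ = 8 + 0 + 1 = 9
9 = (1,3)_6 → 1³ + 3³ = 1 + 27 = 28
28 = (4,4)_6 → 4³ + 4³ = 64 + 64 = 128
128 = (3,3,2)_6 → 3³ + 3³ + 2³ = 27 + 27 + 8 = 62
62 = (1,4,2)_6 → 1³ + 4³ + 2³ = 1 + 64 + 8 = 73  — 73 already seen; the sequence cycles without reaching 1.

not base-6 3-happy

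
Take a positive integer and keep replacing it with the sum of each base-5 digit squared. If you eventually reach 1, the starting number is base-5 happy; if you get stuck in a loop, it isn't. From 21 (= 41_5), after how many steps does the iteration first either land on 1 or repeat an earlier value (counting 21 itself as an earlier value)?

3

21 = (4,1)_5 → 4² + 1² = 16 + 1 = 17
17 = (3,2)_5 → 3² + 2² = 9 + 4 = 13
13 = (2,3)_5 → 2² + 3² = 4 + 9 = 13  — 13 repeats.
That took 3 steps.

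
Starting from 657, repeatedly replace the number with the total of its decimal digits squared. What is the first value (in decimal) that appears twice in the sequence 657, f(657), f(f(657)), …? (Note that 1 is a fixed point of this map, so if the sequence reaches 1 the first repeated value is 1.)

657 → 6² + 5² + 7² = 110
110 → 1² + 1² + 0² = 2
2 → 2² = 4
4 → 4² = 16
16 → 1² + 6² = 37
37 → 3² + 7² = 58
58 → 5² + 8² = 89
89 → 8² + 9² = 145
145 → 1² + 4² + 5² = 42
42 → 4² + 2² = 20
20 → 2² + 0² = 4  — 4 already appeared earlier.

4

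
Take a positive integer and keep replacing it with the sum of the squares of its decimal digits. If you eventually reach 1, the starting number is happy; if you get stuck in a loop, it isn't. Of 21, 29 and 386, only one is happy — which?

386

21: 21 → 5 → 25 → 29 → 85 → 89 → 145 → 42 → 20 → 4 → 16 → 37 → 58 → 89  — repeats 89 (not happy)
29: 29 → 85 → 89 → 145 → 42 → 20 → 4 → 16 → 37 → 58 → 89  — repeats 89 (not happy)
386: 386 → 109 → 82 → 68 → 100 → 1  — reaches 1 (happy)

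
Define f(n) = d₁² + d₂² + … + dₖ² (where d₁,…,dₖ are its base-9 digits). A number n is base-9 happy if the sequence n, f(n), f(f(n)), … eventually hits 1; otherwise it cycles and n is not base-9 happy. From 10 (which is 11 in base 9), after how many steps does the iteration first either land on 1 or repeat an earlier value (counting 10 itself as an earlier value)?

5

10 = (1,1)_9 → 2
2 = (2)_9 → 4
4 = (4)_9 → 16
16 = (1,7)_9 → 50
50 = (5,5)_9 → 50  — 50 repeats.
That took 5 steps.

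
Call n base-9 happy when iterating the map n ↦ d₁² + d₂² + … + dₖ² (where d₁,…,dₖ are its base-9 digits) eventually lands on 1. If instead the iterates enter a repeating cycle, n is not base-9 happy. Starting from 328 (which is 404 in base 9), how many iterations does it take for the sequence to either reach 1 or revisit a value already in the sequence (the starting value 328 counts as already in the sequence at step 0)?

328 = (4,0,4)_9 → 4² + 0² + 4² = 32
32 = (3,5)_9 → 3² + 5² = 34
34 = (3,7)_9 → 3² + 7² = 58
58 = (6,4)_9 → 6² + 4² = 52
52 = (5,7)_9 → 5² + 7² = 74
74 = (8,2)_9 → 8² + 2² = 68
68 = (7,5)_9 → 7² + 5² = 74  — 74 repeats.
That took 7 steps.

7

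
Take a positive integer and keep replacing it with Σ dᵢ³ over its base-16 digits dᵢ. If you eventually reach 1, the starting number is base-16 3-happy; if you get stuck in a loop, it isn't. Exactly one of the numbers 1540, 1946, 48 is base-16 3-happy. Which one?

1540

1540: 1540 → 280 → 514 → 16 → 1  — reaches 1 (base-16 3-happy)
1946: 1946 → 2072 → 1025 → 65 → 65  — repeats 65 (not base-16 3-happy)
48: 48 → 27 → 1332 → 216 → 2709 → 1854 → 3114 → 2736 → 2331 → 2061 → 2709  — repeats 2709 (not base-16 3-happy)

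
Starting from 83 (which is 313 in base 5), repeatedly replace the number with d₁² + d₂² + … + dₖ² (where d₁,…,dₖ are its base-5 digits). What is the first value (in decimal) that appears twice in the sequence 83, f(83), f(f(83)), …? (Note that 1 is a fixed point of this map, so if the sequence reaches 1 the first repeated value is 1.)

1

83 = (3,1,3)_5 → 3² + 1² + 3² = 19
19 = (3,4)_5 → 3² + 4² = 25
25 = (1,0,0)_5 → 1² + 0² + 0² = 1  — reached the fixed point 1.
1 → 1, so 1 is the first repeated value.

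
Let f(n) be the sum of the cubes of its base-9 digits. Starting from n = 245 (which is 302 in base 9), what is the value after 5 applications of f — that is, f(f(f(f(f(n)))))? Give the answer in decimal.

189

245 = (3,0,2)_9 → 3³ + 0³ + 2³ = 35
35 = (3,8)_9 → 3³ + 8³ = 539
539 = (6,5,8)_9 → 6³ + 5³ + 8³ = 853
853 = (1,1,4,7)_9 → 1³ + 1³ + 4³ + 7³ = 409
409 = (5,0,4)_9 → 5³ + 0³ + 4³ = 189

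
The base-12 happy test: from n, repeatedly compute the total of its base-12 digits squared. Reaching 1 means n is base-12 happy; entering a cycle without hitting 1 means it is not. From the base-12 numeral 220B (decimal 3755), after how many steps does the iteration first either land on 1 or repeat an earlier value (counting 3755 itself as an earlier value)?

11

3755 = (2,2,0,11)_12 → 2² + 2² + 0² + 11² = 129
129 = (10,9)_12 → 10² + 9² = 181
181 = (1,3,1)_12 → 1² + 3² + 1² = 11
11 = (11)_12 → 11² = 121
121 = (10,1)_12 → 10² + 1² = 101
101 = (8,5)_12 → 8² + 5² = 89
89 = (7,5)_12 → 7² + 5² = 74
74 = (6,2)_12 → 6² + 2² = 40
40 = (3,4)_12 → 3² + 4² = 25
25 = (2,1)_12 → 2² + 1² = 5
5 = (5)_12 → 5² = 25  — 25 repeats.
That took 11 steps.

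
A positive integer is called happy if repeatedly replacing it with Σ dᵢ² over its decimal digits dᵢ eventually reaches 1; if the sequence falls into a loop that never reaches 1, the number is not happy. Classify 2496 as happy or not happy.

2496 → 2² + 4² + 9² + 6² = 4 + 16 + 81 + 36 = 137
137 → 1² + 3² + 7² = 1 + 9 + 49 = 59
59 → 5² + 9² = 25 + 81 = 106
106 → 1² + 0² + 6² = 1 + 0 + 36 = 37
37 → 3² + 7² = 9 + 49 = 58
58 → 5² + 8² = 25 + 64 = 89
89 → 8² + 9² = 64 + 81 = 145
145 → 1² + 4² + 5² = 1 + 16 + 25 = 42
42 → 4² + 2² = 16 + 4 = 20
20 → 2² + 0² = 4 + 0 = 4
4 → 4² = 16
16 → 1² + 6² = 1 + 36 = 37  — 37 already seen; the sequence cycles without reaching 1.

not happy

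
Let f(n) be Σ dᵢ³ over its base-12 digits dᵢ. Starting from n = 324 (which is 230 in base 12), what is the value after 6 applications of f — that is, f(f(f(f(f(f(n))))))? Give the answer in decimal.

593

324 = (2,3,0)_12 → 2³ + 3³ + 0³ = 35
35 = (2,11)_12 → 2³ + 11³ = 1339
1339 = (9,3,7)_12 → 9³ + 3³ + 7³ = 1099
1099 = (7,7,7)_12 → 7³ + 7³ + 7³ = 1029
1029 = (7,1,9)_12 → 7³ + 1³ + 9³ = 1073
1073 = (7,5,5)_12 → 7³ + 5³ + 5³ = 593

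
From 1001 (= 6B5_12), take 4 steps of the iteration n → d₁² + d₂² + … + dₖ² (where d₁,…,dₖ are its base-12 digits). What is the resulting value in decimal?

1001 = (6,11,5)_12 → 6² + 11² + 5² = 36 + 121 + 25 = 182
182 = (1,3,2)_12 → 1² + 3² + 2² = 1 + 9 + 4 = 14
14 = (1,2)_12 → 1² + 2² = 1 + 4 = 5
5 = (5)_12 → 5² = 25

25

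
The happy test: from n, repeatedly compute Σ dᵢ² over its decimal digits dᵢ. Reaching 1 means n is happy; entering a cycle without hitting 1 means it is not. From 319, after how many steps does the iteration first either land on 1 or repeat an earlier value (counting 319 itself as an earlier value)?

319 → 91
91 → 82
82 → 68
68 → 100
100 → 1  — reached 1.
That took 5 steps.

5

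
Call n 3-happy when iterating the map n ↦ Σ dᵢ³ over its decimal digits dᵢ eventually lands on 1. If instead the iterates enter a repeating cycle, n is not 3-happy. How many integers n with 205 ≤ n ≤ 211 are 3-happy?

205: 205 → 133 → 55 → 250 → 133  (repeats 133)
206: 206 → 224 → 80 → 512 → 134 → 92 → 737 → 713 → 371 → 371  (repeats 371)
207: 207 → 351 → 153 → 153  (repeats 153)
208: 208 → 520 → 133 → 55 → 250 → 133  (repeats 133)
209: 209 → 737 → 713 → 371 → 371  (repeats 371)
210: 210 → 9 → 729 → 1080 → 513 → 153 → 153  (repeats 153)
211: 211 → 10 → 1  (reaches 1)
3-happy: 211

1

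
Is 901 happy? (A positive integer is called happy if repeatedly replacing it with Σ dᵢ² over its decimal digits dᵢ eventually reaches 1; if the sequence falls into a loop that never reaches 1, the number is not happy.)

901 → 9² + 0² + 1² = 81 + 0 + 1 = 82
82 → 8² + 2² = 64 + 4 = 68
68 → 6² + 8² = 36 + 64 = 100
100 → 1² + 0² + 0² = 1 + 0 + 0 = 1  — reached 1.

happy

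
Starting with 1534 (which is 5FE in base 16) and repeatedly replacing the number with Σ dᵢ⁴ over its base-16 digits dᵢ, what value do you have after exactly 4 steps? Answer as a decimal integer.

71698

1534 = (5,15,14)_16 → 5⁴ + 15⁴ + 14⁴ = 89666
89666 = (1,5,14,4,2)_16 → 1⁴ + 5⁴ + 14⁴ + 4⁴ + 2⁴ = 39314
39314 = (9,9,9,2)_16 → 9⁴ + 9⁴ + 9⁴ + 2⁴ = 19699
19699 = (4,12,15,3)_16 → 4⁴ + 12⁴ + 15⁴ + 3⁴ = 71698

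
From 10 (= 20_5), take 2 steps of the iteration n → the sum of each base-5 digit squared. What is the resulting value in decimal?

10 = (2,0)_5 → 2² + 0² = 4 + 0 = 4
4 = (4)_5 → 4² = 16

16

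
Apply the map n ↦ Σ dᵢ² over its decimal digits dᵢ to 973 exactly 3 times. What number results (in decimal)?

82

973 → 9² + 7² + 3² = 81 + 49 + 9 = 139
139 → 1² + 3² + 9² = 1 + 9 + 81 = 91
91 → 9² + 1² = 81 + 1 = 82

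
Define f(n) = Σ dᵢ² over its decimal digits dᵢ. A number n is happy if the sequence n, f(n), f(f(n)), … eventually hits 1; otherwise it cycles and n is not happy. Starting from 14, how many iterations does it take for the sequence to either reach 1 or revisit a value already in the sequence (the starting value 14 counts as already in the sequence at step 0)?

14

14 → 1² + 4² = 1 + 16 = 17
17 → 1² + 7² = 1 + 49 = 50
50 → 5² + 0² = 25 + 0 = 25
25 → 2² + 5² = 4 + 25 = 29
29 → 2² + 9² = 4 + 81 = 85
85 → 8² + 5² = 64 + 25 = 89
89 → 8² + 9² = 64 + 81 = 145
145 → 1² + 4² + 5² = 1 + 16 + 25 = 42
42 → 4² + 2² = 16 + 4 = 20
20 → 2² + 0² = 4 + 0 = 4
4 → 4² = 16
16 → 1² + 6² = 1 + 36 = 37
37 → 3² + 7² = 9 + 49 = 58
58 → 5² + 8² = 25 + 64 = 89  — 89 repeats.
That took 14 steps.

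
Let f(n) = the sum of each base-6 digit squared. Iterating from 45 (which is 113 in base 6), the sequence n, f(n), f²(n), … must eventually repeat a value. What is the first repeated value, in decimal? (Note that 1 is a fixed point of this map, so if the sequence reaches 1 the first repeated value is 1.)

26

45 = (1,1,3)_6 → 1² + 1² + 3² = 1 + 1 + 9 = 11
11 = (1,5)_6 → 1² + 5² = 1 + 25 = 26
26 = (4,2)_6 → 4² + 2² = 16 + 4 = 20
20 = (3,2)_6 → 3² + 2² = 9 + 4 = 13
13 = (2,1)_6 → 2² + 1² = 4 + 1 = 5
5 = (5)_6 → 5² = 25
25 = (4,1)_6 → 4² + 1² = 16 + 1 = 17
17 = (2,5)_6 → 2² + 5² = 4 + 25 = 29
29 = (4,5)_6 → 4² + 5² = 16 + 25 = 41
41 = (1,0,5)_6 → 1² + 0² + 5² = 1 + 0 + 25 = 26  — 26 already appeared earlier.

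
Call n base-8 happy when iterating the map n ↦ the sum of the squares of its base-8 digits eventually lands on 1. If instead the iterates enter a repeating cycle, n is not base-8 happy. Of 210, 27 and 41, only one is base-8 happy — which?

27

210: 210 → 17 → 5 → 25 → 10 → 5  — repeats 5 (not base-8 happy)
27: 27 → 18 → 8 → 1  — reaches 1 (base-8 happy)
41: 41 → 26 → 13 → 26  — repeats 26 (not base-8 happy)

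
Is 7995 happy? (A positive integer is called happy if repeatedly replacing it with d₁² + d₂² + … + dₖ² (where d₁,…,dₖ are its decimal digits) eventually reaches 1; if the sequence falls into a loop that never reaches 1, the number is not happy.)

happy

7995 → 7² + 9² + 9² + 5² = 49 + 81 + 81 + 25 = 236
236 → 2² + 3² + 6² = 4 + 9 + 36 = 49
49 → 4² + 9² = 16 + 81 = 97
97 → 9² + 7² = 81 + 49 = 130
130 → 1² + 3² + 0² = 1 + 9 + 0 = 10
10 → 1² + 0² = 1 + 0 = 1  — reached 1.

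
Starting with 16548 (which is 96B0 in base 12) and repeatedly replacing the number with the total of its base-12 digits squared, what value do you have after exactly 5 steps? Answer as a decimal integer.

16548 = (9,6,11,0)_12 → 9² + 6² + 11² + 0² = 238
238 = (1,7,10)_12 → 1² + 7² + 10² = 150
150 = (1,0,6)_12 → 1² + 0² + 6² = 37
37 = (3,1)_12 → 3² + 1² = 10
10 = (10)_12 → 10² = 100

100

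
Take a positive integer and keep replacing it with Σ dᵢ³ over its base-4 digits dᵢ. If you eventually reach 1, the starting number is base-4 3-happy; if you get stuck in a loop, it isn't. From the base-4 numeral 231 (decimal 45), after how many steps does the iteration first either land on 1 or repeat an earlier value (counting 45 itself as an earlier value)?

3

45 = (2,3,1)_4 → 2³ + 3³ + 1³ = 36
36 = (2,1,0)_4 → 2³ + 1³ + 0³ = 9
9 = (2,1)_4 → 2³ + 1³ = 9  — 9 repeats.
That took 3 steps.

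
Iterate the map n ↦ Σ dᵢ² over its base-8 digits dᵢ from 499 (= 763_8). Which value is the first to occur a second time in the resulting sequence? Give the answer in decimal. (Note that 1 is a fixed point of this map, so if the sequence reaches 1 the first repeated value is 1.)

16

499 = (7,6,3)_8 → 7² + 6² + 3² = 94
94 = (1,3,6)_8 → 1² + 3² + 6² = 46
46 = (5,6)_8 → 5² + 6² = 61
61 = (7,5)_8 → 7² + 5² = 74
74 = (1,1,2)_8 → 1² + 1² + 2² = 6
6 = (6)_8 → 6² = 36
36 = (4,4)_8 → 4² + 4² = 32
32 = (4,0)_8 → 4² + 0² = 16
16 = (2,0)_8 → 2² + 0² = 4
4 = (4)_8 → 4² = 16  — 16 already appeared earlier.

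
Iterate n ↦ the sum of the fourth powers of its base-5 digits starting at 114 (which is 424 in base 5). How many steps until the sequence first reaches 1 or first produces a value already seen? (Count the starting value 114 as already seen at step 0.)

5

114 = (4,2,4)_5 → 4⁴ + 2⁴ + 4⁴ = 256 + 16 + 256 = 528
528 = (4,1,0,3)_5 → 4⁴ + 1⁴ + 0⁴ + 3⁴ = 256 + 1 + 0 + 81 = 338
338 = (2,3,2,3)_5 → 2⁴ + 3⁴ + 2⁴ + 3⁴ = 16 + 81 + 16 + 81 = 194
194 = (1,2,3,4)_5 → 1⁴ + 2⁴ + 3⁴ + 4⁴ = 1 + 16 + 81 + 256 = 354
354 = (2,4,0,4)_5 → 2⁴ + 4⁴ + 0⁴ + 4⁴ = 16 + 256 + 0 + 256 = 528  — 528 repeats.
That took 5 steps.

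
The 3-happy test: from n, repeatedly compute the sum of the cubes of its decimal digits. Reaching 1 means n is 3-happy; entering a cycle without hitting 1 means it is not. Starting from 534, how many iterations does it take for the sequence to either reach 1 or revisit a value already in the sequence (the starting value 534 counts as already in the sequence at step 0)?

11

534 → 5³ + 3³ + 4³ = 125 + 27 + 64 = 216
216 → 2³ + 1³ + 6³ = 8 + 1 + 216 = 225
225 → 2³ + 2³ + 5³ = 8 + 8 + 125 = 141
141 → 1³ + 4³ + 1³ = 1 + 64 + 1 = 66
66 → 6³ + 6³ = 216 + 216 = 432
432 → 4³ + 3³ + 2³ = 64 + 27 + 8 = 99
99 → 9³ + 9³ = 729 + 729 = 1458
1458 → 1³ + 4³ + 5³ + 8³ = 1 + 64 + 125 + 512 = 702
702 → 7³ + 0³ + 2³ = 343 + 0 + 8 = 351
351 → 3³ + 5³ + 1³ = 27 + 125 + 1 = 153
153 → 1³ + 5³ + 3³ = 1 + 125 + 27 = 153  — 153 repeats.
That took 11 steps.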